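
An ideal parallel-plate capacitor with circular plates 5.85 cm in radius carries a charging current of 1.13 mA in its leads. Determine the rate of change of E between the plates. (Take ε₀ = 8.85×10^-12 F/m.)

1.19×10^10 V/(m·s)

The displacement current between the plates equals the conduction current, I_d = 1.13 mA.
Since I_d = ε₀ A dE/dt, dE/dt = I_d/(ε₀A) = (1.13×10^-3)/((8.85×10^-12)(0.01075)) = 1.19×10^10 V/(m·s).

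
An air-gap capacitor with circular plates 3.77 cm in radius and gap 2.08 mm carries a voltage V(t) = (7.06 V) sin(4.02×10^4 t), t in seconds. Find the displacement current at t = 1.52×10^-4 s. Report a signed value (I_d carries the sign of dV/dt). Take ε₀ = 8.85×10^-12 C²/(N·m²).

5.31×10^-6 A

dE/dt = (V₀ω/d)·cos(ωt) with ωt = 6.1104 rad: (7.06)(4.02×10^4)(0.9851)/(2.08×10^-3) = 1.344×10^8 V/(m·s).
I_d = ε₀ A dE/dt = (8.85×10^-12)(4.465×10^-3)(1.344×10^8) = 5.31×10^-6 A.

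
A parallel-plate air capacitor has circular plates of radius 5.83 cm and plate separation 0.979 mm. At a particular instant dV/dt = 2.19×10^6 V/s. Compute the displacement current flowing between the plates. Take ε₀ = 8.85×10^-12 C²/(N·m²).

The displacement current equals the charging current C dV/dt. With C = ε₀A/d = (8.85×10^-12)(0.01068)/(9.79×10^-4) = 9.655×10^-11 F, I_d = (9.655×10^-11)(2.19×10^6) = 2.11×10^-4 A.

2.11×10^-4 A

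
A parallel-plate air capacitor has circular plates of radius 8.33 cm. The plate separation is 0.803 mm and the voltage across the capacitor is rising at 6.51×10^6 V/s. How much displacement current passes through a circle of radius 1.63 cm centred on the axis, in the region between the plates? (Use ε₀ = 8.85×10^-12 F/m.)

I_d = C dV/dt with C = ε₀πR²/d = 2.403×10^-10 F, so I_d = (2.403×10^-10)(6.51×10^6) = 1.564×10^-3 A.
Since J_d is uniform, the enclosed fraction is (r/R)² = 0.03829, giving I_d,enc = 5.99×10^-5 A.

5.99×10^-5 A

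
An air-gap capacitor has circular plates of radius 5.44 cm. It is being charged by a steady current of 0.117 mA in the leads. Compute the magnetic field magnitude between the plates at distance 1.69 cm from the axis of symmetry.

1.34×10^-10 T

Between the plates the displacement current equals the wire current: I_d = 0.117 mA = 1.17×10^-4 A.
For r < R the Ampère–Maxwell law gives B(2πr) = μ₀ I_d (r²/R²), so B = μ₀ I_d r/(2πR²) = (4π×10^-7)(1.17×10^-4)(0.0169)/(2π·0.0544²) = 1.34×10^-10 T.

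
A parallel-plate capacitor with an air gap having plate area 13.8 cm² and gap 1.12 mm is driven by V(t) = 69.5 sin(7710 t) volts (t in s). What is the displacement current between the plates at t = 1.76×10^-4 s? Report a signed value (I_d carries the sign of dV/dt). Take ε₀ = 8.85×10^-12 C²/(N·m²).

1.24×10^-6 A

dE/dt = (V₀ω/d)·cos(ωt) with ωt = 1.35696 rad: (69.5)(7710)(0.2122)/(1.12×10^-3) = 1.015×10^8 V/(m·s).
I_d = ε₀ A dE/dt = (8.85×10^-12)(1.38×10^-3)(1.015×10^8) = 1.24×10^-6 A.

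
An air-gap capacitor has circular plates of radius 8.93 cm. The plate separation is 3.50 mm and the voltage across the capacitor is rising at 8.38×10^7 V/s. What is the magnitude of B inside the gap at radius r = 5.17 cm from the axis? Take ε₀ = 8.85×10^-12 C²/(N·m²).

6.88×10^-9 T

With E = V/d, dE/dt = 2.394×10^10 V/(m·s) and πR² = 0.02505 m², giving I_d = ε₀ πR² dE/dt = 5.307×10^-3 A.
∮B·dl = μ₀ I_d,enc with I_d,enc = I_d r²/R² = 1.779×10^-3 A; so B = μ₀ I_d,enc/(2πr) = 6.88×10^-9 T.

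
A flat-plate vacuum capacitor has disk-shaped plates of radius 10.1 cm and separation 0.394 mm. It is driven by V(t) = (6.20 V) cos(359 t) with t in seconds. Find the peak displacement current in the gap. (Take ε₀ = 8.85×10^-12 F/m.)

(dE/dt)_max = V₀ω/d = 5.649×10^6 V/(m·s); ω = 359 rad/s.
I_d,max = ε₀ A (dE/dt)_max = (8.85×10^-12)(0.03205)(5.649×10^6) = 1.60×10^-6 A.

1.60×10^-6 A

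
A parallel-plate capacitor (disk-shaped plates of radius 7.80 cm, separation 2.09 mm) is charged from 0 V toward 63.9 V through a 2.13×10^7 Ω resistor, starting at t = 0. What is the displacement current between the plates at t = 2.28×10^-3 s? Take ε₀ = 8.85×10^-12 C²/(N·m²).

7.99×10^-7 A

C = ε₀A/d = (8.85×10^-12)(0.01911)/(2.09×10^-3) = 8.092×10^-11 F, so τ = RC = 1.724×10^-3 s.
The conduction current is I(t) = (V₀/R) e^(−t/τ), and the displacement current between the plates equals it.
t/τ = 1.323; I_d = (63.9/2.13×10^7) · e^(−1.323) = (3.000×10^-6)(0.2663) = 7.99×10^-7 A.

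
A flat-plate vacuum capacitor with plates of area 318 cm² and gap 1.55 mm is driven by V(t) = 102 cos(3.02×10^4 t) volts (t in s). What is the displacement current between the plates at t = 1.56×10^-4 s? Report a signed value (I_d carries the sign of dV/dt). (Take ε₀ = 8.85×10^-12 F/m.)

dV/dt = (102)(3.02×10^4)·−sin(4.7112) = 3.080×10^6 V/s.
I_d = C dV/dt with C = ε₀A/d = (8.85×10^-12)(0.0318)/(1.55×10^-3) = 1.816×10^-10 F, so I_d = (1.816×10^-10)(3.080×10^6) = 5.59×10^-4 A.

5.59×10^-4 A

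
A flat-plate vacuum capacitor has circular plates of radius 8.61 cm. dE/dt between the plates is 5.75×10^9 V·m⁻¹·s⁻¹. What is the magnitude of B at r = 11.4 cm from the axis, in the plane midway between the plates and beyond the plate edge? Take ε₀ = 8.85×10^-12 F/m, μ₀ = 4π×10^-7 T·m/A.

I_d = ε₀ dΦ_E/dt = ε₀ πR² (dE/dt) = (8.85×10^-12)(0.02329)(5.75×10^9) = 1.185×10^-3 A through the full plate area.
Outside the plates the loop encloses all of I_d, so B·2πr = μ₀ I_d and B = 2.08×10^-9 T.

2.08×10^-9 T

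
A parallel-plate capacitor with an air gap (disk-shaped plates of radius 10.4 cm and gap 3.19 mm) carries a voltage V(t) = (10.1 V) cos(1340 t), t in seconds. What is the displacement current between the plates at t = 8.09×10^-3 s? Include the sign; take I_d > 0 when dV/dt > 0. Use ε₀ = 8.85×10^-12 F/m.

1.26×10^-6 A

dE/dt = (V₀ω/d)·−sin(ωt) with ωt = 10.8406 rad: (10.1)(1340)(0.9880)/(3.19×10^-3) = 4.192×10^6 V/(m·s).
I_d = ε₀ A dE/dt = (8.85×10^-12)(0.03398)(4.192×10^6) = 1.26×10^-6 A.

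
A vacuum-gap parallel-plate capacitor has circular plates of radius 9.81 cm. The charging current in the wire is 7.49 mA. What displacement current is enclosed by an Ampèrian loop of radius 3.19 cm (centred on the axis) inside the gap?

7.92×10^-4 A

Between the plates the displacement current equals the wire current: I_d = 7.49 mA = 7.49×10^-3 A.
Through an area πr² the displacement current is I_d·(πr²/πR²) = I_d (r/R)² = 7.92×10^-4 A.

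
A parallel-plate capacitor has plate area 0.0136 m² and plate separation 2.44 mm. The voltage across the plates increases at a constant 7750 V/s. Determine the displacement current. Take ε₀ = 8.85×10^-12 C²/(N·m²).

C = ε₀A/d = (8.85×10^-12)(0.0136)/(2.44×10^-3) = 4.933×10^-11 F.
I_d = C dV/dt = (4.933×10^-11)(7750) = 3.82×10^-7 A.

3.82×10^-7 A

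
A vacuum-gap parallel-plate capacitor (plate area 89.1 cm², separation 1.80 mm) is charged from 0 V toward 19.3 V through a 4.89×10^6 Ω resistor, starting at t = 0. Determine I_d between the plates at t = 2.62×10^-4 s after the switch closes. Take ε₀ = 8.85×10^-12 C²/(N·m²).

1.16×10^-6 A

With C = ε₀A/d = (8.85×10^-12)(8.91×10^-3)/(1.80×10^-3) = 4.381×10^-11 F, the time constant is τ = RC = 2.142×10^-4 s, so t/τ = 1.223 and e^(−t/τ) = 0.2943.
I_d = I_cond = (V₀/R) e^(−t/τ) = (3.947×10^-6)(0.2943) = 1.16×10^-6 A.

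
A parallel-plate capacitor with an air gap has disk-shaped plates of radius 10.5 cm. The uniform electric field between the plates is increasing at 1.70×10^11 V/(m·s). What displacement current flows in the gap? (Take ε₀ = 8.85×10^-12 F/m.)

0.0521 A

With a uniform field, Φ_E = EA, so I_d = ε₀ A dE/dt = 0.0521 A.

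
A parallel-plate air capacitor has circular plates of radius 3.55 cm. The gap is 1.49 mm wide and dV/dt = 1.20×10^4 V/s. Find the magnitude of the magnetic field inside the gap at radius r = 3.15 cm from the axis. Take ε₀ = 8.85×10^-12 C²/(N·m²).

dE/dt = (dV/dt)/d = 8.054×10^6 V/(m·s); I_d = ε₀(πR²)(dE/dt) = (8.85×10^-12)(3.959×10^-3)(8.054×10^6) = 2.822×10^-7 A.
For r < R the Ampère–Maxwell law gives B(2πr) = μ₀ I_d (r²/R²), so B = μ₀ I_d r/(2πR²) = (4π×10^-7)(2.822×10^-7)(0.0315)/(2π·0.0355²) = 1.41×10^-12 T.

1.41×10^-12 T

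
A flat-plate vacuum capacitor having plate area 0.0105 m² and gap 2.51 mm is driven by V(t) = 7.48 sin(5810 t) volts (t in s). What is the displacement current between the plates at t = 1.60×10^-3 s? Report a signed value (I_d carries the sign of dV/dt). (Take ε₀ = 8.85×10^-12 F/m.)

-1.60×10^-6 A

C = ε₀A/d = (8.85×10^-12)(0.0105)/(2.51×10^-3) = 3.702×10^-11 F. dV/dt = V₀ω·cos(ωt); at ωt = 9.296 rad this factor is -0.9917.
I_d = C dV/dt = (3.702×10^-11)(7.48)(5810)(-0.9917) = -1.60×10^-6 A.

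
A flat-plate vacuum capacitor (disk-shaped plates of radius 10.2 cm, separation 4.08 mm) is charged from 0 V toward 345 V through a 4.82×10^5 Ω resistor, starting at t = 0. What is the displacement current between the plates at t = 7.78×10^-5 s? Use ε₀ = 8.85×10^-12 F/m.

7.35×10^-5 A

C = ε₀A/d = (8.85×10^-12)(0.03269)/(4.08×10^-3) = 7.091×10^-11 F, so τ = RC = 3.418×10^-5 s.
The conduction current is I(t) = (V₀/R) e^(−t/τ), and the displacement current between the plates equals it.
t/τ = 2.276; I_d = (345/4.82×10^5) · e^(−2.276) = (7.158×10^-4)(0.1027) = 7.35×10^-5 A.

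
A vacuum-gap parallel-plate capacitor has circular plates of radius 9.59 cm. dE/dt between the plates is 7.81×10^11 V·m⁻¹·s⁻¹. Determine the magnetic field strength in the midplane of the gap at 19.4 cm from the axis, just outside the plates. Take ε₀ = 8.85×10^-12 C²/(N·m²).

2.06×10^-7 T

Total displacement current: I_d = ε₀(πR²)(dE/dt) = (8.85×10^-12)(0.02889)(7.81×10^11) = 0.1997 A.
Outside the plates the loop encloses all of I_d, so B·2πr = μ₀ I_d and B = 2.06×10^-7 T.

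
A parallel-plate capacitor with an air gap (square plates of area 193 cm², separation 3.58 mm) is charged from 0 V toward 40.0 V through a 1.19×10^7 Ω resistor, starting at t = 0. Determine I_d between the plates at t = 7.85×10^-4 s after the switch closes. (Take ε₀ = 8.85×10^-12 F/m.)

8.43×10^-7 A

With C = ε₀A/d = (8.85×10^-12)(0.0193)/(3.58×10^-3) = 4.771×10^-11 F, the time constant is τ = RC = 5.677×10^-4 s, so t/τ = 1.383 and e^(−t/τ) = 0.2508.
I_d = I_cond = (V₀/R) e^(−t/τ) = (3.361×10^-6)(0.2508) = 8.43×10^-7 A.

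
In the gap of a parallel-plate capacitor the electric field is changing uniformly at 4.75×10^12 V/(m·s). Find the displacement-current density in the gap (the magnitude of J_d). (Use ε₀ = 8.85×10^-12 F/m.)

J_d = ε₀ dE/dt = (8.85×10^-12)(4.75×10^12) = 42.0 A/m².

42.0 A/m²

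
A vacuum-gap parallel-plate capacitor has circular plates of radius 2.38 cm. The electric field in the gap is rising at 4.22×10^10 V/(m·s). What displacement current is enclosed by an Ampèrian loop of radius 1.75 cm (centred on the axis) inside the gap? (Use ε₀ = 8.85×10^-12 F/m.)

I_d = ε₀ dΦ_E/dt = ε₀ πR² (dE/dt) = (8.85×10^-12)(1.780×10^-3)(4.22×10^10) = 6.648×10^-4 A through the full plate area.
Through an area πr² the displacement current is I_d·(πr²/πR²) = I_d (r/R)² = 3.59×10^-4 A.

3.59×10^-4 A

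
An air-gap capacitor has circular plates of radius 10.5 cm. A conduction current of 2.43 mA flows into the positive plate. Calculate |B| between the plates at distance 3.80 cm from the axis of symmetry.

By continuity the displacement current in the gap matches the conduction current: I_d = 2.43×10^-3 A.
An Ampèrian loop of radius r encloses a fraction (r/R)² of I_d. Then B·2πr = μ₀ I_d (r/R)², giving B = μ₀ I_d r/(2πR²) = 1.68×10^-9 T.

1.68×10^-9 T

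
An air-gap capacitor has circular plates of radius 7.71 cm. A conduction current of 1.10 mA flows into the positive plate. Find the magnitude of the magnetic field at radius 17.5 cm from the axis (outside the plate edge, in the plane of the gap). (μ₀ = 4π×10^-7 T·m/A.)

1.26×10^-9 T

Between the plates the displacement current equals the wire current: I_d = 1.10 mA = 1.10×10^-3 A.
With r > R the enclosed displacement current is the full I_d; B = μ₀ I_d / (2πr) = 1.26×10^-9 T.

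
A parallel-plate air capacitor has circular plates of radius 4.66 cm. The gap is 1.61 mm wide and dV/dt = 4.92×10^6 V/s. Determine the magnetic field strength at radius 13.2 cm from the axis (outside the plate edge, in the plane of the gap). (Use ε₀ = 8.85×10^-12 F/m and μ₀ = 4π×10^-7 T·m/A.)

With E = V/d, dE/dt = 3.056×10^9 V/(m·s) and πR² = 6.822×10^-3 m², giving I_d = ε₀ πR² dE/dt = 1.845×10^-4 A.
For r ≥ R the full I_d is enclosed: B = μ₀ I_d/(2πr) = (4π×10^-7)(1.845×10^-4)/(2π·0.132) = 2.80×10^-10 T.

2.80×10^-10 T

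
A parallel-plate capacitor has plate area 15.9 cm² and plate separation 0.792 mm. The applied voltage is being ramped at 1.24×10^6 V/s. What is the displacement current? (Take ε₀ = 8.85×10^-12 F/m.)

The field between the plates is E = V/d, so dE/dt = (1.24×10^6)/(7.92×10^-4 m) = 1.566×10^9 V/(m·s).
I_d = ε₀ A (dE/dt) = (8.85×10^-12)(1.59×10^-3)(1.566×10^9) = 2.20×10^-5 A.

2.20×10^-5 A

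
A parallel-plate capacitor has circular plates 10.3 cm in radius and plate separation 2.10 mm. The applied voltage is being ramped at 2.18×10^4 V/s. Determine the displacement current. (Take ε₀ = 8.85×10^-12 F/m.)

3.06×10^-6 A

The field between the plates is E = V/d, so dE/dt = (2.18×10^4)/(2.10×10^-3 m) = 1.038×10^7 V/(m·s).
I_d = ε₀ A (dE/dt) = (8.85×10^-12)(0.03333)(1.038×10^7) = 3.06×10^-6 A.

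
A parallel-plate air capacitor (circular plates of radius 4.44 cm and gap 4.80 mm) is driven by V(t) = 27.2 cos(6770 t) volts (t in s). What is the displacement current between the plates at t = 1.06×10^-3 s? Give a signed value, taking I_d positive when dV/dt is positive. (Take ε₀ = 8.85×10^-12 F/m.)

dE/dt = (V₀ω/d)·−sin(ωt) with ωt = 7.1762 rad: (27.2)(6770)(-0.7790)/(4.80×10^-3) = -2.989×10^7 V/(m·s).
I_d = ε₀ A dE/dt = (8.85×10^-12)(6.193×10^-3)(-2.989×10^7) = -1.64×10^-6 A.

-1.64×10^-6 A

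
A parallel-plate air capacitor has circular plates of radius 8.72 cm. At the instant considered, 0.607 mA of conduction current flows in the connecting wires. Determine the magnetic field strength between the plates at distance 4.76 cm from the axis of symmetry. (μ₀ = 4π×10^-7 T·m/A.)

7.60×10^-10 T

Between the plates the displacement current equals the wire current: I_d = 0.607 mA = 6.07×10^-4 A.
∮B·dl = μ₀ I_d,enc with I_d,enc = I_d r²/R² = 1.809×10^-4 A; so B = μ₀ I_d,enc/(2πr) = 7.60×10^-10 T.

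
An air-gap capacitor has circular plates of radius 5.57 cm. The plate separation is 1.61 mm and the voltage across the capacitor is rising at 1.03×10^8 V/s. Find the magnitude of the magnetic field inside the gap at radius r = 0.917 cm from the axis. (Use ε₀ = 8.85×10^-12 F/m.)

dE/dt = (dV/dt)/d = 6.398×10^10 V/(m·s); I_d = ε₀(πR²)(dE/dt) = (8.85×10^-12)(9.747×10^-3)(6.398×10^10) = 5.519×10^-3 A.
∮B·dl = μ₀ I_d,enc with I_d,enc = I_d r²/R² = 1.496×10^-4 A; so B = μ₀ I_d,enc/(2πr) = 3.26×10^-9 T.

3.26×10^-9 T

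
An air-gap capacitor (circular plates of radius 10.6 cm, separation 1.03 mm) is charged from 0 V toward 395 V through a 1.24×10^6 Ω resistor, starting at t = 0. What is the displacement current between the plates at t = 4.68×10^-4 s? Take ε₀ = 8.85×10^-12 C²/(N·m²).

9.18×10^-5 A

C = ε₀A/d = (8.85×10^-12)(0.03530)/(1.03×10^-3) = 3.033×10^-10 F, so τ = RC = 3.761×10^-4 s.
The conduction current is I(t) = (V₀/R) e^(−t/τ), and the displacement current between the plates equals it.
t/τ = 1.244; I_d = (395/1.24×10^6) · e^(−1.244) = (3.185×10^-4)(0.2882) = 9.18×10^-5 A.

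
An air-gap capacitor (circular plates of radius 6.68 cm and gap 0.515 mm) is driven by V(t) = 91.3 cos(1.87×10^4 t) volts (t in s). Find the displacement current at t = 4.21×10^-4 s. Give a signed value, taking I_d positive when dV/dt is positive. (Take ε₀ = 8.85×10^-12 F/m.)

dV/dt = (91.3)(1.87×10^4)·−sin(7.8727) = -1.707×10^6 V/s.
I_d = C dV/dt with C = ε₀A/d = (8.85×10^-12)(0.01402)/(5.15×10^-4) = 2.409×10^-10 F, so I_d = (2.409×10^-10)(-1.707×10^6) = -4.11×10^-4 A.

-4.11×10^-4 A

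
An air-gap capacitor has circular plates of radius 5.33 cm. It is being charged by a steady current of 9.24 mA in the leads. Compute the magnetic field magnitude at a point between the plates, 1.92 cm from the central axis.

1.25×10^-8 T

No conduction current crosses the gap, so I_d there equals the 9.24×10^-3 A in the leads.
∮B·dl = μ₀ I_d,enc with I_d,enc = I_d r²/R² = 1.199×10^-3 A; so B = μ₀ I_d,enc/(2πr) = 1.25×10^-8 T.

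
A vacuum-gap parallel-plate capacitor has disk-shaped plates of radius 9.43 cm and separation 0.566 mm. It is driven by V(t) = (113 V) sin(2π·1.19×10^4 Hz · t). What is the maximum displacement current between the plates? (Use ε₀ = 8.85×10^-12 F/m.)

3.69×10^-3 A

The displacement current equals the conduction current C dV/dt, which peaks at C V₀ ω.
With C = ε₀A/d = (8.85×10^-12)(0.02794)/(5.66×10^-4) = 4.369×10^-10 F and ω = 2πf = 7.477×10^4 rad/s, I_d,max = (4.369×10^-10)(113)(7.477×10^4) = 3.69×10^-3 A.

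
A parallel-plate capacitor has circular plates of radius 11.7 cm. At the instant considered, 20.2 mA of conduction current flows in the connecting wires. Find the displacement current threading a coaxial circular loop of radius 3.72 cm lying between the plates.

Between the plates the displacement current equals the wire current: I_d = 20.2 mA = 0.0202 A.
The field is uniform, so I_d,enc = I_d (r/R)² = (0.0202)(3.72/11.7)² = 2.04×10^-3 A.

2.04×10^-3 A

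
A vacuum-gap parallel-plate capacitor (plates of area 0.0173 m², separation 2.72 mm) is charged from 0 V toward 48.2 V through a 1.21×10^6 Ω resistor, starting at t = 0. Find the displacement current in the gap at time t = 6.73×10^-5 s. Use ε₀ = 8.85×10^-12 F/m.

1.48×10^-5 A

With C = ε₀A/d = (8.85×10^-12)(0.0173)/(2.72×10^-3) = 5.629×10^-11 F, the time constant is τ = RC = 6.811×10^-5 s, so t/τ = 0.9881 and e^(−t/τ) = 0.3723.
I_d = I_cond = (V₀/R) e^(−t/τ) = (3.983×10^-5)(0.3723) = 1.48×10^-5 A.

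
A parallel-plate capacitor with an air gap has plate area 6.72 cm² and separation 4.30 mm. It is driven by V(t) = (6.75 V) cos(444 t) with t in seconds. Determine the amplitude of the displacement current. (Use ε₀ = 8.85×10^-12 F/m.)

4.15×10^-9 A

(dE/dt)_max = V₀ω/d = 6.970×10^5 V/(m·s); ω = 444 rad/s.
I_d,max = ε₀ A (dE/dt)_max = (8.85×10^-12)(6.72×10^-4)(6.970×10^5) = 4.15×10^-9 A.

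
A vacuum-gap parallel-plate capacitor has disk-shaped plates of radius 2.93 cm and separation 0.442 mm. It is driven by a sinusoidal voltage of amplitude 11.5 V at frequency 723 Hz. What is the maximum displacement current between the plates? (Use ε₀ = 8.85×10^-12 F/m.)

The displacement current equals the conduction current C dV/dt, which peaks at C V₀ ω.
With C = ε₀A/d = (8.85×10^-12)(2.697×10^-3)/(4.42×10^-4) = 5.400×10^-11 F and ω = 2πf = 4543 rad/s, I_d,max = (5.400×10^-11)(11.5)(4543) = 2.82×10^-6 A.

2.82×10^-6 A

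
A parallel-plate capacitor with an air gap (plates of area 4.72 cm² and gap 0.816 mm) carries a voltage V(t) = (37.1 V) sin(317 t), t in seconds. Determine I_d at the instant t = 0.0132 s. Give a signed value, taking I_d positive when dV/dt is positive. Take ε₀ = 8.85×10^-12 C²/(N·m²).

dV/dt = (37.1)(317)·cos(4.1844) = -5925 V/s.
I_d = C dV/dt with C = ε₀A/d = (8.85×10^-12)(4.72×10^-4)/(8.16×10^-4) = 5.119×10^-12 F, so I_d = (5.119×10^-12)(-5925) = -3.03×10^-8 A.

-3.03×10^-8 A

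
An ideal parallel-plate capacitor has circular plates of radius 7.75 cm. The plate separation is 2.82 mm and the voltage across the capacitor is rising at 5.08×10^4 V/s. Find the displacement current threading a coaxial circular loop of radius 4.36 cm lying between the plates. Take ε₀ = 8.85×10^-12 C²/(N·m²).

9.52×10^-7 A

With E = V/d, dE/dt = 1.801×10^7 V/(m·s) and πR² = 0.01887 m², giving I_d = ε₀ πR² dE/dt = 3.008×10^-6 A.
Since J_d is uniform, the enclosed fraction is (r/R)² = 0.3165, giving I_d,enc = 9.52×10^-7 A.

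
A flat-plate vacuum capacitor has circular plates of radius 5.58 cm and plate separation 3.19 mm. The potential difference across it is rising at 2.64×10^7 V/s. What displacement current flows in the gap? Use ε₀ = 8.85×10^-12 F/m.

C = ε₀A/d = (8.85×10^-12)(9.782×10^-3)/(3.19×10^-3) = 2.714×10^-11 F.
I_d = C dV/dt = (2.714×10^-11)(2.64×10^7) = 7.16×10^-4 A.

7.16×10^-4 A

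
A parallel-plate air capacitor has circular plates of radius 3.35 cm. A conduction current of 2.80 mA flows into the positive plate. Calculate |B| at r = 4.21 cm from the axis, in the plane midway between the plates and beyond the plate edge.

By continuity the displacement current in the gap matches the conduction current: I_d = 2.80×10^-3 A.
Outside the plates the loop encloses all of I_d, so B·2πr = μ₀ I_d and B = 1.33×10^-8 T.

1.33×10^-8 T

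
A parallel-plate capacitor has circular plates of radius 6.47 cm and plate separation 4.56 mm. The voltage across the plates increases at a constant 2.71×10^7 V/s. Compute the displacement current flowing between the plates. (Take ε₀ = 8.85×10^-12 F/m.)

E = V/d so dE/dt = (dV/dt)/d = 5.943×10^9 V/(m·s), and I_d = ε₀ A dE/dt = (8.85×10^-12)(0.01315)(5.943×10^9) = 6.92×10^-4 A.

6.92×10^-4 A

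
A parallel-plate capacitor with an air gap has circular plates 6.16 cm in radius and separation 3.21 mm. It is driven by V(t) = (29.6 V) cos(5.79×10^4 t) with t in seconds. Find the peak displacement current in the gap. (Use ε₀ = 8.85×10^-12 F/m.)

C = ε₀A/d = (8.85×10^-12)(0.01192)/(3.21×10^-3) = 3.286×10^-11 F; ω = 5.79×10^4 rad/s.
I_d = C dV/dt, so |I_d|_max = C V₀ ω = (3.286×10^-11)(29.6)(5.79×10^4) = 5.63×10^-5 A.

5.63×10^-5 A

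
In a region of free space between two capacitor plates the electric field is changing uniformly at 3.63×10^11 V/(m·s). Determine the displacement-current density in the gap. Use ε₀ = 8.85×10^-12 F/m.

The displacement-current density is ε₀ ∂E/∂t = (8.85×10^-12)(3.63×10^11) = 3.21 A/m².

3.21 A/m²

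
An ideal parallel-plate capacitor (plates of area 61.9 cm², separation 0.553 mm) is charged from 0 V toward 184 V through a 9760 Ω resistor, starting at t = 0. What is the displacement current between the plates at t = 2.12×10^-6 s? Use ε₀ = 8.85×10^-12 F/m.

2.10×10^-3 A

C = ε₀A/d = (8.85×10^-12)(6.19×10^-3)/(5.53×10^-4) = 9.906×10^-11 F and τ = RC = 9.668×10^-7 s. I_d in the gap equals the RC charging current.
I_d(t) = (V₀/R) e^(−t/τ) = 0.01885 · e^(−2.193) = 2.10×10^-3 A.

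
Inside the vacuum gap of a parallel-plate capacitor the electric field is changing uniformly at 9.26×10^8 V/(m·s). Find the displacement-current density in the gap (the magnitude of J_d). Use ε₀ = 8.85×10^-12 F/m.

J_d = ε₀ dE/dt = (8.85×10^-12)(9.26×10^8) = 8.20×10^-3 A/m².

8.20×10^-3 A/m²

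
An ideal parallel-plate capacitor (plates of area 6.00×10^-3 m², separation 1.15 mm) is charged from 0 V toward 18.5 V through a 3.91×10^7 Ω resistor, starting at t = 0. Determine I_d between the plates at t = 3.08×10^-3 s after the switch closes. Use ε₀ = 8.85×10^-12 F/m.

C = ε₀A/d = (8.85×10^-12)(6.00×10^-3)/(1.15×10^-3) = 4.617×10^-11 F, so τ = RC = 1.805×10^-3 s.
The conduction current is I(t) = (V₀/R) e^(−t/τ), and the displacement current between the plates equals it.
t/τ = 1.706; I_d = (18.5/3.91×10^7) · e^(−1.706) = (4.731×10^-7)(0.1816) = 8.59×10^-8 A.

8.59×10^-8 A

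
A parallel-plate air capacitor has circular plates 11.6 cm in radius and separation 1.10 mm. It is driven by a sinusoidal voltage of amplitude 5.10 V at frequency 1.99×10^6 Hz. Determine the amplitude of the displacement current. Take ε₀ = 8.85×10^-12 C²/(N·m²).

0.0217 A

C = ε₀A/d = (8.85×10^-12)(0.04227)/(1.10×10^-3) = 3.401×10^-10 F; ω = 2πf = 1.250×10^7 rad/s.
I_d = C dV/dt, so |I_d|_max = C V₀ ω = (3.401×10^-10)(5.10)(1.250×10^7) = 0.0217 A.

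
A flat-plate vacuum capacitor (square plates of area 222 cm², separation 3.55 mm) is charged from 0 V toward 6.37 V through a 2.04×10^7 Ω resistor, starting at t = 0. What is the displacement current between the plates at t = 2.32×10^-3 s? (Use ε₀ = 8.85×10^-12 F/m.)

4.00×10^-8 A

C = ε₀A/d = (8.85×10^-12)(0.0222)/(3.55×10^-3) = 5.534×10^-11 F, so τ = RC = 1.129×10^-3 s.
The conduction current is I(t) = (V₀/R) e^(−t/τ), and the displacement current between the plates equals it.
t/τ = 2.055; I_d = (6.37/2.04×10^7) · e^(−2.055) = (3.123×10^-7)(0.1281) = 4.00×10^-8 A.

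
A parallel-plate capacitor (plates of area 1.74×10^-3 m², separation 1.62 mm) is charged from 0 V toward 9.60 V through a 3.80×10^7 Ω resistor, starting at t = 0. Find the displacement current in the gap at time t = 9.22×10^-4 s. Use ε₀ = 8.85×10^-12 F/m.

C = ε₀A/d = (8.85×10^-12)(1.74×10^-3)/(1.62×10^-3) = 9.506×10^-12 F, so τ = RC = 3.612×10^-4 s.
The conduction current is I(t) = (V₀/R) e^(−t/τ), and the displacement current between the plates equals it.
t/τ = 2.553; I_d = (9.60/3.80×10^7) · e^(−2.553) = (2.526×10^-7)(0.07785) = 1.97×10^-8 A.

1.97×10^-8 A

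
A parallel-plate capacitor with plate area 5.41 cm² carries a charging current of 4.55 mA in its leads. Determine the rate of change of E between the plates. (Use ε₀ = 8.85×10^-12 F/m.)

9.50×10^11 V/(m·s)

Charge continuity gives I_d = I = 4.55×10^-3 A between the plates.
Inverting I_d = ε₀ A dE/dt gives dE/dt = 4.55×10^-3 / (8.85×10^-12 · 5.41×10^-4) = 9.50×10^11 V/(m·s).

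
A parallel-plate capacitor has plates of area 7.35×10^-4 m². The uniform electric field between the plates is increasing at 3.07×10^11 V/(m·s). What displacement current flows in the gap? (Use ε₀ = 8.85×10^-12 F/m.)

2.00×10^-3 A

The displacement current is ε₀ times dΦ_E/dt = ε₀ A dE/dt = (8.85×10^-12)(7.35×10^-4)(3.07×10^11) = 2.00×10^-3 A.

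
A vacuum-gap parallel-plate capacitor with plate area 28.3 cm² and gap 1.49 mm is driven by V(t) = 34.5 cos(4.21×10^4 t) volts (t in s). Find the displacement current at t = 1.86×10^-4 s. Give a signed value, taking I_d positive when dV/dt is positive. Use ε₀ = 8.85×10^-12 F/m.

C = ε₀A/d = (8.85×10^-12)(2.83×10^-3)/(1.49×10^-3) = 1.681×10^-11 F. dV/dt = V₀ω·−sin(ωt); at ωt = 7.8306 rad this factor is -0.9997.
I_d = C dV/dt = (1.681×10^-11)(34.5)(4.21×10^4)(-0.9997) = -2.44×10^-5 A.

-2.44×10^-5 A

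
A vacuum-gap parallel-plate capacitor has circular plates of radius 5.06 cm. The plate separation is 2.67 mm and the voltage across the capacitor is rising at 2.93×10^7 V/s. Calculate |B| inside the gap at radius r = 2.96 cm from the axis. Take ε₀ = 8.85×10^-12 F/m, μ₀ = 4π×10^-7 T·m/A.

1.81×10^-9 T

I_d = C dV/dt with C = ε₀πR²/d = 2.666×10^-11 F, so I_d = (2.666×10^-11)(2.93×10^7) = 7.811×10^-4 A.
An Ampèrian loop of radius r encloses a fraction (r/R)² of I_d. Then B·2πr = μ₀ I_d (r/R)², giving B = μ₀ I_d r/(2πR²) = 1.81×10^-9 T.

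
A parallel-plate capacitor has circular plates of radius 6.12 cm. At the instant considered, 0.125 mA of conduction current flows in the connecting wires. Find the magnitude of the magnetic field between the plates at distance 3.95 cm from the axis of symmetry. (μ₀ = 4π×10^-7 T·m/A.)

2.64×10^-10 T

Between the plates the displacement current equals the wire current: I_d = 0.125 mA = 1.25×10^-4 A.
An Ampèrian loop of radius r encloses a fraction (r/R)² of I_d. Then B·2πr = μ₀ I_d (r/R)², giving B = μ₀ I_d r/(2πR²) = 2.64×10^-10 T.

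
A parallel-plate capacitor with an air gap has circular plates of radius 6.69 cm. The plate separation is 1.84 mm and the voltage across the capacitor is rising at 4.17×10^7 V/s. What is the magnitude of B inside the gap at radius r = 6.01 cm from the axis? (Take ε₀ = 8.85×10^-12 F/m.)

dE/dt = (dV/dt)/d = 2.266×10^10 V/(m·s); I_d = ε₀(πR²)(dE/dt) = (8.85×10^-12)(0.01406)(2.266×10^10) = 2.820×10^-3 A.
∮B·dl = μ₀ I_d,enc with I_d,enc = I_d r²/R² = 2.276×10^-3 A; so B = μ₀ I_d,enc/(2πr) = 7.57×10^-9 T.

7.57×10^-9 T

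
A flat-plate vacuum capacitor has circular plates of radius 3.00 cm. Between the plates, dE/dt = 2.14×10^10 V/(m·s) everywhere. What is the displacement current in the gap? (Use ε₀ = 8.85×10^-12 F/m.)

5.35×10^-4 A

The displacement current is ε₀ times dΦ_E/dt = ε₀ A dE/dt = (8.85×10^-12)(2.827×10^-3)(2.14×10^10) = 5.35×10^-4 A.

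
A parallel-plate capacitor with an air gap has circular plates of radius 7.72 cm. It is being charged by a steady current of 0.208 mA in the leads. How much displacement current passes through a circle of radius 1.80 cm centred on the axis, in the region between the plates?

1.13×10^-5 A

Between the plates the displacement current equals the wire current: I_d = 0.208 mA = 2.08×10^-4 A.
Through an area πr² the displacement current is I_d·(πr²/πR²) = I_d (r/R)² = 1.13×10^-5 A.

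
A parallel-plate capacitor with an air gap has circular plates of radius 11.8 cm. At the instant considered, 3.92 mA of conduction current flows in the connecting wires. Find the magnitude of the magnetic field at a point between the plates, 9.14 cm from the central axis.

5.15×10^-9 T

No conduction current crosses the gap, so I_d there equals the 3.92×10^-3 A in the leads.
An Ampèrian loop of radius r encloses a fraction (r/R)² of I_d. Then B·2πr = μ₀ I_d (r/R)², giving B = μ₀ I_d r/(2πR²) = 5.15×10^-9 T.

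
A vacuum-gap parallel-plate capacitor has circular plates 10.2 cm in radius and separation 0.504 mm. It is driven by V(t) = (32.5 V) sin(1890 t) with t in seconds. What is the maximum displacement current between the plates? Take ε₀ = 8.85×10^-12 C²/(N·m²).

3.53×10^-5 A

The displacement current equals the conduction current C dV/dt, which peaks at C V₀ ω.
With C = ε₀A/d = (8.85×10^-12)(0.03269)/(5.04×10^-4) = 5.740×10^-10 F and ω = 1890 rad/s, I_d,max = (5.740×10^-10)(32.5)(1890) = 3.53×10^-5 A.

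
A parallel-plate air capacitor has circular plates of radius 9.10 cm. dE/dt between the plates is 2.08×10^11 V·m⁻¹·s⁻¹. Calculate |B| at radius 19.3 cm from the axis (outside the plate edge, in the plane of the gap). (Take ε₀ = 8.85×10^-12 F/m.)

4.96×10^-8 T

I_d = ε₀ dΦ_E/dt = ε₀ πR² (dE/dt) = (8.85×10^-12)(0.02602)(2.08×10^11) = 0.04790 A through the full plate area.
For r ≥ R the full I_d is enclosed: B = μ₀ I_d/(2πr) = (4π×10^-7)(0.04790)/(2π·0.193) = 4.96×10^-8 T.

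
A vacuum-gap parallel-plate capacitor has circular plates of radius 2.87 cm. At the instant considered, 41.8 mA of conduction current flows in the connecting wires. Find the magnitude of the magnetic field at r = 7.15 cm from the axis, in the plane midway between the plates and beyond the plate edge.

No conduction current crosses the gap, so I_d there equals the 0.0418 A in the leads.
With r > R the enclosed displacement current is the full I_d; B = μ₀ I_d / (2πr) = 1.17×10^-7 T.

1.17×10^-7 T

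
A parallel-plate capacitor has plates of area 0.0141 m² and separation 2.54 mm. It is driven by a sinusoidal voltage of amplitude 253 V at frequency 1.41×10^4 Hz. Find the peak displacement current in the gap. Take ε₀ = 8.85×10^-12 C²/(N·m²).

(dE/dt)_max = V₀ω/d = 8.824×10^9 V/(m·s); ω = 2πf = 8.859×10^4 rad/s.
I_d,max = ε₀ A (dE/dt)_max = (8.85×10^-12)(0.0141)(8.824×10^9) = 1.10×10^-3 A.

1.10×10^-3 A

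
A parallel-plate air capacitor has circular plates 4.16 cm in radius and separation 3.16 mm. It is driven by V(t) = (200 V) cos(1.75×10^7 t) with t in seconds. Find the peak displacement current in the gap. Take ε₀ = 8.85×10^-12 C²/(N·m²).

The displacement current equals the conduction current C dV/dt, which peaks at C V₀ ω.
With C = ε₀A/d = (8.85×10^-12)(5.437×10^-3)/(3.16×10^-3) = 1.523×10^-11 F and ω = 1.75×10^7 rad/s, I_d,max = (1.523×10^-11)(200)(1.75×10^7) = 0.0533 A.

0.0533 A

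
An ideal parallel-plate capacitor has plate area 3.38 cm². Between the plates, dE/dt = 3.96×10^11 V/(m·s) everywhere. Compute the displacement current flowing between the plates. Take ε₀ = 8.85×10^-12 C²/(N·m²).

With a uniform field, Φ_E = EA, so I_d = ε₀ A dE/dt = 1.18×10^-3 A.

1.18×10^-3 A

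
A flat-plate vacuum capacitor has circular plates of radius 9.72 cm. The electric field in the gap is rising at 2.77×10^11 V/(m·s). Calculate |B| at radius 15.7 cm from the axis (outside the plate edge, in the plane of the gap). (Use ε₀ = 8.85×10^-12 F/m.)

9.27×10^-8 T

I_d = ε₀ dΦ_E/dt = ε₀ πR² (dE/dt) = (8.85×10^-12)(0.02968)(2.77×10^11) = 0.07276 A through the full plate area.
Outside the plates the loop encloses all of I_d, so B·2πr = μ₀ I_d and B = 9.27×10^-8 T.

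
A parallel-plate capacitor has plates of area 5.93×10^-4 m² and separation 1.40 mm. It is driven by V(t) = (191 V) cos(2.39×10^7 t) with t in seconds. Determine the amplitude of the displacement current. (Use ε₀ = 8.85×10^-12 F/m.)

0.0171 A

C = ε₀A/d = (8.85×10^-12)(5.93×10^-4)/(1.40×10^-3) = 3.749×10^-12 F; ω = 2.39×10^7 rad/s.
I_d = C dV/dt, so |I_d|_max = C V₀ ω = (3.749×10^-12)(191)(2.39×10^7) = 0.0171 A.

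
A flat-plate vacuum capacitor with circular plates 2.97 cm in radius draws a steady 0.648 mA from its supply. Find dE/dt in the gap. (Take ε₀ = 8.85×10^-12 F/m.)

The displacement current between the plates equals the conduction current, I_d = 0.648 mA.
Inverting I_d = ε₀ A dE/dt gives dE/dt = 6.48×10^-4 / (8.85×10^-12 · 2.771×10^-3) = 2.64×10^10 V/(m·s).

2.64×10^10 V/(m·s)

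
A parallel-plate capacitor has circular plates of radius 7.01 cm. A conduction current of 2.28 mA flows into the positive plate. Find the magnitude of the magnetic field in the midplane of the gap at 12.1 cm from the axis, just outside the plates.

3.77×10^-9 T

Between the plates the displacement current equals the wire current: I_d = 2.28 mA = 2.28×10^-3 A.
Outside the plates the loop encloses all of I_d, so B·2πr = μ₀ I_d and B = 3.77×10^-9 T.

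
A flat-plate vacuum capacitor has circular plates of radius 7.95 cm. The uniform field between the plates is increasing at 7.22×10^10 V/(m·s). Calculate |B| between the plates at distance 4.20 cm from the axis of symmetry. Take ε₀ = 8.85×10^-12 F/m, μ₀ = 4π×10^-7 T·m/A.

1.69×10^-8 T

Through the whole plate area (πR² = 0.01986 m²), I_d = ε₀ πR² dE/dt = 0.01269 A.
∮B·dl = μ₀ I_d,enc with I_d,enc = I_d r²/R² = 3.542×10^-3 A; so B = μ₀ I_d,enc/(2πr) = 1.69×10^-8 T.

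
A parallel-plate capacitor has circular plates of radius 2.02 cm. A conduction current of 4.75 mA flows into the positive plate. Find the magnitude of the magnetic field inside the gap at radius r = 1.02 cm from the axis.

No conduction current crosses the gap, so I_d there equals the 4.75×10^-3 A in the leads.
For r < R the Ampère–Maxwell law gives B(2πr) = μ₀ I_d (r²/R²), so B = μ₀ I_d r/(2πR²) = (4π×10^-7)(4.75×10^-3)(0.0102)/(2π·0.0202²) = 2.37×10^-8 T.

2.37×10^-8 T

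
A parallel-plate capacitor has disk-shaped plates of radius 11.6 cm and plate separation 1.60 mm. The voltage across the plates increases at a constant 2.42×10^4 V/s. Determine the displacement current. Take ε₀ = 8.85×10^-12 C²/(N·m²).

E = V/d so dE/dt = (dV/dt)/d = 1.512×10^7 V/(m·s), and I_d = ε₀ A dE/dt = (8.85×10^-12)(0.04227)(1.512×10^7) = 5.66×10^-6 A.

5.66×10^-6 A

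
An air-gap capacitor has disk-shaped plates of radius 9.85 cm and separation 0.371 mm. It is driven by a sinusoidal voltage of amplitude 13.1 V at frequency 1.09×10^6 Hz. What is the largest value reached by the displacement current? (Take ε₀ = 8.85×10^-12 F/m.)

The displacement current equals the conduction current C dV/dt, which peaks at C V₀ ω.
With C = ε₀A/d = (8.85×10^-12)(0.03048)/(3.71×10^-4) = 7.271×10^-10 F and ω = 2πf = 6.849×10^6 rad/s, I_d,max = (7.271×10^-10)(13.1)(6.849×10^6) = 0.0652 A.

0.0652 A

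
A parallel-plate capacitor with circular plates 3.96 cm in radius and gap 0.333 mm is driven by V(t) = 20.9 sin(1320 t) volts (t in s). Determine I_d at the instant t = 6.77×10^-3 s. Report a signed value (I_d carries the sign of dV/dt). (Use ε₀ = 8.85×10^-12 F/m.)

dV/dt = (20.9)(1320)·cos(8.9364) = -2.436×10^4 V/s.
I_d = C dV/dt with C = ε₀A/d = (8.85×10^-12)(4.927×10^-3)/(3.33×10^-4) = 1.309×10^-10 F, so I_d = (1.309×10^-10)(-2.436×10^4) = -3.19×10^-6 A.

-3.19×10^-6 A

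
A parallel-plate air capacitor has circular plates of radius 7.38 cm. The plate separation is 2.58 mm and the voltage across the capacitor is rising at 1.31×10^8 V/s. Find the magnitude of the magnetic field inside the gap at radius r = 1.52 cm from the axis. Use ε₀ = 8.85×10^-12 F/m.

4.29×10^-9 T

I_d = C dV/dt with C = ε₀πR²/d = 5.869×10^-11 F, so I_d = (5.869×10^-11)(1.31×10^8) = 7.688×10^-3 A.
∮B·dl = μ₀ I_d,enc with I_d,enc = I_d r²/R² = 3.261×10^-4 A; so B = μ₀ I_d,enc/(2πr) = 4.29×10^-9 T.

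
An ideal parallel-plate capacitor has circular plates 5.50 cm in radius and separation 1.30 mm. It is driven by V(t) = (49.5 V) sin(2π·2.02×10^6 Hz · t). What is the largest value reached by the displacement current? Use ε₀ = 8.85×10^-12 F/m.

0.0406 A

(dE/dt)_max = V₀ω/d = 4.832×10^11 V/(m·s); ω = 2πf = 1.269×10^7 rad/s.
I_d,max = ε₀ A (dE/dt)_max = (8.85×10^-12)(9.503×10^-3)(4.832×10^11) = 0.0406 A.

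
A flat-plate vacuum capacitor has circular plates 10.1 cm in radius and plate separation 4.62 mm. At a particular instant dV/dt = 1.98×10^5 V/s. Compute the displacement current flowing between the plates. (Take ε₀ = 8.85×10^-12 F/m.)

1.22×10^-5 A

C = ε₀A/d = (8.85×10^-12)(0.03205)/(4.62×10^-3) = 6.139×10^-11 F.
I_d = C dV/dt = (6.139×10^-11)(1.98×10^5) = 1.22×10^-5 A.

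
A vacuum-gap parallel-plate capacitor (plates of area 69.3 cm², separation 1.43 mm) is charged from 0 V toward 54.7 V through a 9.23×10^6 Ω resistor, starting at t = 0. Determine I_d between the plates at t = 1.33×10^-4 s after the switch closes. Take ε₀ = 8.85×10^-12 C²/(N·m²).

4.24×10^-6 A

With C = ε₀A/d = (8.85×10^-12)(6.93×10^-3)/(1.43×10^-3) = 4.289×10^-11 F, the time constant is τ = RC = 3.959×10^-4 s, so t/τ = 0.3359 and e^(−t/τ) = 0.7147.
I_d = I_cond = (V₀/R) e^(−t/τ) = (5.926×10^-6)(0.7147) = 4.24×10^-6 A.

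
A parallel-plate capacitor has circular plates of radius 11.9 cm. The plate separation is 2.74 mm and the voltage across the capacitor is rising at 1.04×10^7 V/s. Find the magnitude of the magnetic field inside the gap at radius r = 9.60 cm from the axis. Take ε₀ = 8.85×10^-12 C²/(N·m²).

With E = V/d, dE/dt = 3.796×10^9 V/(m·s) and πR² = 0.04449 m², giving I_d = ε₀ πR² dE/dt = 1.495×10^-3 A.
For r < R the Ampère–Maxwell law gives B(2πr) = μ₀ I_d (r²/R²), so B = μ₀ I_d r/(2πR²) = (4π×10^-7)(1.495×10^-3)(0.0960)/(2π·0.119²) = 2.03×10^-9 T.

2.03×10^-9 T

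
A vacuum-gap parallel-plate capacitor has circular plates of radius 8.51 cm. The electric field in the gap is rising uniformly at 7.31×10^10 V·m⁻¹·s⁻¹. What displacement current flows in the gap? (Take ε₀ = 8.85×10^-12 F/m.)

0.0147 A

I_d = ε₀ A (dE/dt) = (8.85×10^-12)(0.02275 m²)(7.31×10^10) = 0.0147 A.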